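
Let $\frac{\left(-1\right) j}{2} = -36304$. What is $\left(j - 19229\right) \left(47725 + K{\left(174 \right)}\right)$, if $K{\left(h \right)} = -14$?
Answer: $2546765469$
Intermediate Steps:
$j = 72608$ ($j = \left(-2\right) \left(-36304\right) = 72608$)
$\left(j - 19229\right) \left(47725 + K{\left(174 \right)}\right) = \left(72608 - 19229\right) \left(47725 - 14\right) = 53379 \cdot 47711 = 2546765469$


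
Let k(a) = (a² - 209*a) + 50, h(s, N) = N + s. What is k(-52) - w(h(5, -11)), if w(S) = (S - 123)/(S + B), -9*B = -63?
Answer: 13751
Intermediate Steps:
B = 7 (B = -⅑*(-63) = 7)
k(a) = 50 + a² - 209*a
w(S) = (-123 + S)/(7 + S) (w(S) = (S - 123)/(S + 7) = (-123 + S)/(7 + S))
k(-52) - w(h(5, -11)) = (50 + (-52)² - 209*(-52)) - (-123 + (-11 + 5))/(7 + (-11 + 5)) = (50 + 2704 + 10868) - (-123 - 6)/(7 - 6) = 13622 - (-129)/1 = 13622 - (-129) = 13622 - 1*(-129) = 13622 + 129 = 13751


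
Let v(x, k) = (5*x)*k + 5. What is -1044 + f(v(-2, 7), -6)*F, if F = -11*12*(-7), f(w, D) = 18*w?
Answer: -1082124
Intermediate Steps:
v(x, k) = 5 + 5*k*x (v(x, k) = 5*k*x + 5 = 5 + 5*k*x)
F = 924 (F = -132*(-7) = 924)
-1044 + f(v(-2, 7), -6)*F = -1044 + (18*(5 + 5*7*(-2)))*924 = -1044 + (18*(5 - 70))*924 = -1044 + (18*(-65))*924 = -1044 - 1170*924 = -1044 - 1081080 = -1082124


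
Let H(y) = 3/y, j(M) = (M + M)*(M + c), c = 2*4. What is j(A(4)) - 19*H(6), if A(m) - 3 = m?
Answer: 401/2 ≈ 200.50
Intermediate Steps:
c = 8
A(m) = 3 + m
j(M) = 2*M*(8 + M) (j(M) = (M + M)*(M + 8) = (2*M)*(8 + M) = 2*M*(8 + M))
j(A(4)) - 19*H(6) = 2*(3 + 4)*(8 + (3 + 4)) - 57/6 = 2*7*(8 + 7) - 57/6 = 2*7*15 - 19*1/2 = 210 - 19/2 = 401/2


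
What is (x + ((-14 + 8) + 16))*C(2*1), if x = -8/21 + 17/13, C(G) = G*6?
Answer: 11932/91 ≈ 131.12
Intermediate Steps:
C(G) = 6*G
x = 253/273 (x = -8*1/21 + 17*(1/13) = -8/21 + 17/13 = 253/273 ≈ 0.92674)
(x + ((-14 + 8) + 16))*C(2*1) = (253/273 + ((-14 + 8) + 16))*(6*(2*1)) = (253/273 + (-6 + 16))*(6*2) = (253/273 + 10)*12 = (2983/273)*12 = 11932/91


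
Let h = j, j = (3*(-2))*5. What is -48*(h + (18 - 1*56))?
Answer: 3264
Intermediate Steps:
j = -30 (j = -6*5 = -30)
h = -30
-48*(h + (18 - 1*56)) = -48*(-30 + (18 - 1*56)) = -48*(-30 + (18 - 56)) = -48*(-30 - 38) = -48*(-68) = 3264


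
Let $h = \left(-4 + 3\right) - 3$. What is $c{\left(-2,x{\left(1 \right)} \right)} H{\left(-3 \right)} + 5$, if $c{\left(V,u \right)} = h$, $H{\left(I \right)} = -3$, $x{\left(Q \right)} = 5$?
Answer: $17$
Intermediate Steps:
$h = -4$ ($h = -1 - 3 = -4$)
$c{\left(V,u \right)} = -4$
$c{\left(-2,x{\left(1 \right)} \right)} H{\left(-3 \right)} + 5 = \left(-4\right) \left(-3\right) + 5 = 12 + 5 = 17$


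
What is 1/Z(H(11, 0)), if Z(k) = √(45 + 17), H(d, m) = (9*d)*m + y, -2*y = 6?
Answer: √62/62 ≈ 0.12700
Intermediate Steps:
y = -3 (y = -½*6 = -3)
H(d, m) = -3 + 9*d*m (H(d, m) = (9*d)*m - 3 = 9*d*m - 3 = -3 + 9*d*m)
Z(k) = √62
1/Z(H(11, 0)) = 1/(√62) = √62/62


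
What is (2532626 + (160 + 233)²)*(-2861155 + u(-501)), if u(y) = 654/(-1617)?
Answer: -4143907006388225/539 ≈ -7.6881e+12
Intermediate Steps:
u(y) = -218/539 (u(y) = 654*(-1/1617) = -218/539)
(2532626 + (160 + 233)²)*(-2861155 + u(-501)) = (2532626 + (160 + 233)²)*(-2861155 - 218/539) = (2532626 + 393²)*(-1542162763/539) = (2532626 + 154449)*(-1542162763/539) = 2687075*(-1542162763/539) = -4143907006388225/539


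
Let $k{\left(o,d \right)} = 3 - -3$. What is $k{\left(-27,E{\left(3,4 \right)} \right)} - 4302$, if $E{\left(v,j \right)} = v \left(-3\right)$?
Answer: $-4296$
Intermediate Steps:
$E{\left(v,j \right)} = - 3 v$
$k{\left(o,d \right)} = 6$ ($k{\left(o,d \right)} = 3 + 3 = 6$)
$k{\left(-27,E{\left(3,4 \right)} \right)} - 4302 = 6 - 4302 = -4296$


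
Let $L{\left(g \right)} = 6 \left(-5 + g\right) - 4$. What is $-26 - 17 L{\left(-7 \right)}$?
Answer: $1266$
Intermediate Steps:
$L{\left(g \right)} = -34 + 6 g$ ($L{\left(g \right)} = \left(-30 + 6 g\right) - 4 = -34 + 6 g$)
$-26 - 17 L{\left(-7 \right)} = -26 - 17 \left(-34 + 6 \left(-7\right)\right) = -26 - 17 \left(-34 - 42\right) = -26 - -1292 = -26 + 1292 = 1266$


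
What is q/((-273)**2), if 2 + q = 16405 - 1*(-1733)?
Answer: 18136/74529 ≈ 0.24334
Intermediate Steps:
q = 18136 (q = -2 + (16405 - 1*(-1733)) = -2 + (16405 + 1733) = -2 + 18138 = 18136)
q/((-273)**2) = 18136/((-273)**2) = 18136/74529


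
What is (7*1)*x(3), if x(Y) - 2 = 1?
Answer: 21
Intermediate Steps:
x(Y) = 3 (x(Y) = 2 + 1 = 3)
(7*1)*x(3) = (7*1)*3 = 7*3 = 21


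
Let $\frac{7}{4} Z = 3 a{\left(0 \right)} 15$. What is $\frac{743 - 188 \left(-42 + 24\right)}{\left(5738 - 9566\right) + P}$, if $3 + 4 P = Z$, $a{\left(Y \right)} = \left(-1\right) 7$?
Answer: $- \frac{16508}{15495} \approx -1.0654$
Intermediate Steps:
$a{\left(Y \right)} = -7$
$Z = -180$ ($Z = \frac{4 \cdot 3 \left(-7\right) 15}{7} = \frac{4 \left(\left(-21\right) 15\right)}{7} = \frac{4}{7} \left(-315\right) = -180$)
$P = - \frac{183}{4}$ ($P = - \frac{3}{4} + \frac{1}{4} \left(-180\right) = - \frac{3}{4} - 45 = - \frac{183}{4} \approx -45.75$)
$\frac{743 - 188 \left(-42 + 24\right)}{\left(5738 - 9566\right) + P} = \frac{743 - 188 \left(-42 + 24\right)}{\left(5738 - 9566\right) - \frac{183}{4}} = \frac{743 - -3384}{-3828 - \frac{183}{4}} = \frac{743 + 3384}{- \frac{15495}{4}} = 4127 \left(- \frac{4}{15495}\right) = - \frac{16508}{15495}$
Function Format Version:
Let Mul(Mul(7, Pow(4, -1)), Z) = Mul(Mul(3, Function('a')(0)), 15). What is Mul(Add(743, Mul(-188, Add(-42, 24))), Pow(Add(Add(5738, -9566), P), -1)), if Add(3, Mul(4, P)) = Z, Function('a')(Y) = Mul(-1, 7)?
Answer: Rational(-16508, 15495) ≈ -1.0654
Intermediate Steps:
Function('a')(Y) = -7
Z = -180 (Z = Mul(Rational(4, 7), Mul(Mul(3, -7), 15)) = Mul(Rational(4, 7), Mul(-21, 15)) = Mul(Rational(4, 7), -315) = -180)
P = Rational(-183, 4) (P = Add(Rational(-3, 4), Mul(Rational(1, 4), -180)) = Add(Rational(-3, 4), -45) = Rational(-183, 4) ≈ -45.750)
Mul(Add(743, Mul(-188, Add(-42, 24))), Pow(Add(Add(5738, -9566), P), -1)) = Mul(Add(743, Mul(-188, Add(-42, 24))), Pow(Add(Add(5738, -9566), Rational(-183, 4)), -1)) = Mul(Add(743, Mul(-188, -18)), Pow(Add(-3828, Rational(-183, 4)), -1)) = Mul(Add(743, 3384), Pow(Rational(-15495, 4), -1)) = Mul(4127, Rational(-4, 15495)) = Rational(-16508, 15495)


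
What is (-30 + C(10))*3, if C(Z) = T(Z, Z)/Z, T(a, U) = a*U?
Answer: -60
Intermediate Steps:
T(a, U) = U*a
C(Z) = Z (C(Z) = (Z*Z)/Z = Z²/Z = Z)
(-30 + C(10))*3 = (-30 + 10)*3 = -20*3 = -60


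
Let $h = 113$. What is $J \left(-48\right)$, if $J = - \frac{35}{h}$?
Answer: $\frac{1680}{113} \approx 14.867$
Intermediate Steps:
$J = - \frac{35}{113} \approx -0.30973$
$J \left(-48\right) = \left(- \frac{35}{113}\right) \left(-48\right) = \frac{1680}{113}$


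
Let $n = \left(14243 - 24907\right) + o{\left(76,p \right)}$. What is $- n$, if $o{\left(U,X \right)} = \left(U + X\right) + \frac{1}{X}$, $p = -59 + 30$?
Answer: $\frac{307894}{29} \approx 10617.0$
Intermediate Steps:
$p = -29$
$o{\left(U,X \right)} = U + X + \frac{1}{X}$
$n = - \frac{307894}{29}$ ($n = \left(14243 - 24907\right) + \left(76 - 29 + \frac{1}{-29}\right) = -10664 - - \frac{1362}{29} = -10664 + \frac{1362}{29} = - \frac{307894}{29} \approx -10617.0$)
$- n = \left(-1\right) \left(- \frac{307894}{29}\right) = \frac{307894}{29}$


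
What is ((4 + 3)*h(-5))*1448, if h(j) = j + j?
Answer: -101360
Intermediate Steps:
h(j) = 2*j
((4 + 3)*h(-5))*1448 = ((4 + 3)*(2*(-5)))*1448 = (7*(-10))*1448 = -70*1448 = -101360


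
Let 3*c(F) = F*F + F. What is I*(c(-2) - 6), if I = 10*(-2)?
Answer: 320/3 ≈ 106.67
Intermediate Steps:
c(F) = F/3 + F²/3 (c(F) = (F*F + F)/3 = (F² + F)/3 = (F + F²)/3 = F/3 + F²/3)
I = -20
I*(c(-2) - 6) = -20*((⅓)*(-2)*(1 - 2) - 6) = -20*((⅓)*(-2)*(-1) - 6) = -20*(⅔ - 6) = -20*(-16/3) = 320/3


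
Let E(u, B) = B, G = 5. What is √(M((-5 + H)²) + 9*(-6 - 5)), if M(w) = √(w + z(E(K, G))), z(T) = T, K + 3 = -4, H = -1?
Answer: √(-99 + √41) ≈ 9.6227*I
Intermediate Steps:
K = -7 (K = -3 - 4 = -7)
M(w) = √(5 + w) (M(w) = √(w + 5) = √(5 + w))
√(M((-5 + H)²) + 9*(-6 - 5)) = √(√(5 + (-5 - 1)²) + 9*(-6 - 5)) = √(√(5 + (-6)²) + 9*(-11)) = √(√(5 + 36) - 99) = √(√41 - 99) = √(-99 + √41)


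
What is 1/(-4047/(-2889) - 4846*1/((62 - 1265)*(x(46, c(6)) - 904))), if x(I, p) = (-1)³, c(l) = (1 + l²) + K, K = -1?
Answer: 349477515/488003279 ≈ 0.71614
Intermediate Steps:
c(l) = l² (c(l) = (1 + l²) - 1 = l²)
x(I, p) = -1
1/(-4047/(-2889) - 4846*1/((62 - 1265)*(x(46, c(6)) - 904))) = 1/(-4047/(-2889) - 4846*1/((-1 - 904)*(62 - 1265))) = 1/(-4047*(-1/2889) - 4846/((-1203*(-905)))) = 1/(1349/963 - 4846/1088715) = 1/(488003279/349477515) = 349477515/488003279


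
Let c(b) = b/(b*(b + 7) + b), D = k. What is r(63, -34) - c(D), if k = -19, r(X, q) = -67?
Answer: -736/11 ≈ -66.909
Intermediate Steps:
D = -19
c(b) = b/(b + b*(7 + b)) (c(b) = b/(b*(7 + b) + b) = b/(b + b*(7 + b)))
r(63, -34) - c(D) = -67 - 1/(8 - 19) = -67 - 1/(-11) = -67 - 1*(-1/11) = -67 + 1/11 = -736/11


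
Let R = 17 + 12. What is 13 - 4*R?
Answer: -103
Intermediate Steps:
R = 29
13 - 4*R = 13 - 4*29 = 13 - 116 = -103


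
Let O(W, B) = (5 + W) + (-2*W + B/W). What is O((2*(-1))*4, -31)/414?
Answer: 15/368 ≈ 0.040761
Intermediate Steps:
O(W, B) = 5 - W + B/W (O(W, B) = (5 + W) + (-2*W + B/W) = 5 - W + B/W)
O((2*(-1))*4, -31)/414 = (5 - 2*(-1)*4 - 31/((2*(-1))*4))/414 = (5 - (-2)*4 - 31/((-2*4)))*(1/414) = (5 - 1*(-8) - 31/(-8))*(1/414) = (5 + 8 - 31*(-⅛))*(1/414) = (5 + 8 + 31/8)*(1/414) = (135/8)*(1/414) = 15/368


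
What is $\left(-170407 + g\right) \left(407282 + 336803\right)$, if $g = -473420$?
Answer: $-479062013295$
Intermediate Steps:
$\left(-170407 + g\right) \left(407282 + 336803\right) = \left(-170407 - 473420\right) \left(407282 + 336803\right) = \left(-643827\right) 744085 = -479062013295$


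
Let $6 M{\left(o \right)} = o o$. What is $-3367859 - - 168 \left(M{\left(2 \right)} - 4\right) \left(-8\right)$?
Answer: $-3363379$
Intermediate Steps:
$M{\left(o \right)} = \frac{o^{2}}{6}$ ($M{\left(o \right)} = \frac{o o}{6} = \frac{o^{2}}{6}$)
$-3367859 - - 168 \left(M{\left(2 \right)} - 4\right) \left(-8\right) = -3367859 - - 168 \left(\frac{2^{2}}{6} - 4\right) \left(-8\right) = -3367859 - - 168 \left(\frac{1}{6} \cdot 4 - 4\right) \left(-8\right) = -3367859 - - 168 \left(\frac{2}{3} - 4\right) \left(-8\right) = -3367859 - \left(-168\right) \left(- \frac{10}{3}\right) \left(-8\right) = -3367859 - 560 \left(-8\right) = -3367859 - -4480 = -3367859 + 4480 = -3363379$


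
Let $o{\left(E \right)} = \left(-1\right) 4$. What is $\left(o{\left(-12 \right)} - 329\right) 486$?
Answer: $-161838$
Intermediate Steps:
$o{\left(E \right)} = -4$
$\left(o{\left(-12 \right)} - 329\right) 486 = \left(-4 - 329\right) 486 = \left(-333\right) 486 = -161838$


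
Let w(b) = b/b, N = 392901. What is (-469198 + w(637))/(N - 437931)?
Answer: 156399/15010 ≈ 10.420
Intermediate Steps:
w(b) = 1
(-469198 + w(637))/(N - 437931) = (-469198 + 1)/(392901 - 437931) = -469197/(-45030) = -469197*(-1/45030) = 156399/15010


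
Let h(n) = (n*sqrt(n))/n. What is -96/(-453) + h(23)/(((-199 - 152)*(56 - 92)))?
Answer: 32/151 + sqrt(23)/12636 ≈ 0.21230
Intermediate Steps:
h(n) = sqrt(n) (h(n) = n**(3/2)/n = sqrt(n))
-96/(-453) + h(23)/(((-199 - 152)*(56 - 92))) = -96/(-453) + sqrt(23)/(((-199 - 152)*(56 - 92))) = -96*(-1/453) + sqrt(23)/((-351*(-36))) = 32/151 + sqrt(23)/12636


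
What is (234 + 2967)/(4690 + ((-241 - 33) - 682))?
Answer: 3201/3734 ≈ 0.85726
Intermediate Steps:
(234 + 2967)/(4690 + ((-241 - 33) - 682)) = 3201/(4690 + (-274 - 682)) = 3201/(4690 - 956) = 3201/3734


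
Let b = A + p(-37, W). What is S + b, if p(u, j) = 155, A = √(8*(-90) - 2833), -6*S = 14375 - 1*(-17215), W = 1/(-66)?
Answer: -5110 + I*√3553 ≈ -5110.0 + 59.607*I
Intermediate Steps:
W = -1/66 ≈ -0.015152
S = -5265 (S = -(14375 - 1*(-17215))/6 = -(14375 + 17215)/6 = -⅙*31590 = -5265)
A = I*√3553 (A = √(-720 - 2833) = √(-3553) = I*√3553 ≈ 59.607*I)
b = 155 + I*√3553 (b = I*√3553 + 155 = 155 + I*√3553 ≈ 155.0 + 59.607*I)
S + b = -5265 + (155 + I*√3553) = -5110 + I*√3553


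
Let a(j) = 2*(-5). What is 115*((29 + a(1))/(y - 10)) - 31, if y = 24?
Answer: 1751/14 ≈ 125.07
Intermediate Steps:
a(j) = -10
115*((29 + a(1))/(y - 10)) - 31 = 115*((29 - 10)/(24 - 10)) - 31 = 115*(19/14) - 31 = 2185/14 - 31 = 1751/14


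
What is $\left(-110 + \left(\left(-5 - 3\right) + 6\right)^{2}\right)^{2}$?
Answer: $11236$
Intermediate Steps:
$\left(-110 + \left(\left(-5 - 3\right) + 6\right)^{2}\right)^{2} = \left(-110 + \left(-8 + 6\right)^{2}\right)^{2} = \left(-110 + \left(-2\right)^{2}\right)^{2} = \left(-110 + 4\right)^{2} = \left(-106\right)^{2} = 11236$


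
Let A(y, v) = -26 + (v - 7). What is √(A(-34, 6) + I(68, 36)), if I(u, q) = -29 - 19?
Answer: 5*I*√3 ≈ 8.6602*I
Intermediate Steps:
I(u, q) = -48
A(y, v) = -33 + v (A(y, v) = -26 + (-7 + v) = -33 + v)
√(A(-34, 6) + I(68, 36)) = √((-33 + 6) - 48) = √(-27 - 48) = √(-75) = 5*I*√3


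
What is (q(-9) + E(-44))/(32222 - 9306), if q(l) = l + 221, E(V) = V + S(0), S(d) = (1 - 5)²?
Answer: 46/5729 ≈ 0.0080293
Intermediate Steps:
S(d) = 16 (S(d) = (-4)² = 16)
E(V) = 16 + V (E(V) = V + 16 = 16 + V)
q(l) = 221 + l
(q(-9) + E(-44))/(32222 - 9306) = ((221 - 9) + (16 - 44))/(32222 - 9306) = (212 - 28)/22916 = 184*(1/22916) = 46/5729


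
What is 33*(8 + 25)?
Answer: 1089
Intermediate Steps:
33*(8 + 25) = 33*33 = 1089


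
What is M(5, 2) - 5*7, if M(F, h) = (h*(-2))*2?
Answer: -43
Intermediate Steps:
M(F, h) = -4*h (M(F, h) = -2*h*2 = -4*h)
M(5, 2) - 5*7 = -4*2 - 5*7 = -8 - 35 = -43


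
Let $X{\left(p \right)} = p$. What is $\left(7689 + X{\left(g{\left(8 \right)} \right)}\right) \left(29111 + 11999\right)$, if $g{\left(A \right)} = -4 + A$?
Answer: $316259230$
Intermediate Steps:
$\left(7689 + X{\left(g{\left(8 \right)} \right)}\right) \left(29111 + 11999\right) = \left(7689 + \left(-4 + 8\right)\right) \left(29111 + 11999\right) = \left(7689 + 4\right) 41110 = 7693 \cdot 41110 = 316259230$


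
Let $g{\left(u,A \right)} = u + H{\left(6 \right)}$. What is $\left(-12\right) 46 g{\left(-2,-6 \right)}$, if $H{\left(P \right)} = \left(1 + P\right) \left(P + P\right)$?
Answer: $-45264$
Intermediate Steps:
$H{\left(P \right)} = 2 P \left(1 + P\right)$ ($H{\left(P \right)} = \left(1 + P\right) 2 P = 2 P \left(1 + P\right)$)
$g{\left(u,A \right)} = 84 + u$ ($g{\left(u,A \right)} = u + 2 \cdot 6 \left(1 + 6\right) = u + 2 \cdot 6 \cdot 7 = u + 84 = 84 + u$)
$\left(-12\right) 46 g{\left(-2,-6 \right)} = \left(-12\right) 46 \left(84 - 2\right) = \left(-552\right) 82 = -45264$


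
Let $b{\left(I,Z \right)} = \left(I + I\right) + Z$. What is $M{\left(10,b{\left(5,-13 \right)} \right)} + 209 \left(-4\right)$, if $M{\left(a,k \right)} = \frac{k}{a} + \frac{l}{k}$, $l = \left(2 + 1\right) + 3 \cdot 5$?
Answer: $- \frac{8423}{10} \approx -842.3$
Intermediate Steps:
$b{\left(I,Z \right)} = Z + 2 I$ ($b{\left(I,Z \right)} = 2 I + Z = Z + 2 I$)
$l = 18$ ($l = 3 + 15 = 18$)
$M{\left(a,k \right)} = \frac{18}{k} + \frac{k}{a}$ ($M{\left(a,k \right)} = \frac{k}{a} + \frac{18}{k} = \frac{18}{k} + \frac{k}{a}$)
$M{\left(10,b{\left(5,-13 \right)} \right)} + 209 \left(-4\right) = \left(\frac{18}{-13 + 2 \cdot 5} + \frac{-13 + 2 \cdot 5}{10}\right) + 209 \left(-4\right) = \left(\frac{18}{-13 + 10} + \left(-13 + 10\right) \frac{1}{10}\right) - 836 = \left(\frac{18}{-3} - \frac{3}{10}\right) - 836 = \left(18 \left(- \frac{1}{3}\right) - \frac{3}{10}\right) - 836 = \left(-6 - \frac{3}{10}\right) - 836 = - \frac{63}{10} - 836 = - \frac{8423}{10}$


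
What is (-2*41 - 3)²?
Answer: 7225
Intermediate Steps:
(-2*41 - 3)² = (-82 - 3)² = (-85)² = 7225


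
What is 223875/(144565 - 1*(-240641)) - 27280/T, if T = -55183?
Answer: 7620837935/7085607566 ≈ 1.0755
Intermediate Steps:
223875/(144565 - 1*(-240641)) - 27280/T = 223875/(144565 - 1*(-240641)) - 27280/(-55183) = 223875/(144565 + 240641) - 27280*(-1/55183) = 223875/385206 + 27280/55183 = 223875*(1/385206) + 27280/55183 = 74625/128402 + 27280/55183 = 7620837935/7085607566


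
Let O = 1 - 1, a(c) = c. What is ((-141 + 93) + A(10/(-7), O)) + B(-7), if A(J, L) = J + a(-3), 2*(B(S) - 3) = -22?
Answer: -423/7 ≈ -60.429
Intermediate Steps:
B(S) = -8 (B(S) = 3 + (½)*(-22) = 3 - 11 = -8)
O = 0
A(J, L) = -3 + J (A(J, L) = J - 3 = -3 + J)
((-141 + 93) + A(10/(-7), O)) + B(-7) = ((-141 + 93) + (-3 + 10/(-7))) - 8 = (-48 + (-3 + 10*(-⅐))) - 8 = (-48 + (-3 - 10/7)) - 8 = (-48 - 31/7) - 8 = -367/7 - 8 = -423/7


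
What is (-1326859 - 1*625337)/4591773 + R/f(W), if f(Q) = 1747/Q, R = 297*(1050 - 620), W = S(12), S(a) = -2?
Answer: -392080382024/2673942477 ≈ -146.63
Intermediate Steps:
W = -2
R = 127710 (R = 297*430 = 127710)
(-1326859 - 1*625337)/4591773 + R/f(W) = (-1326859 - 1*625337)/4591773 + 127710/((1747/(-2))) = (-1326859 - 625337)*(1/4591773) + 127710/((1747*(-½))) = -1952196*1/4591773 + 127710/(-1747/2) = -650732/1530591 + 127710*(-2/1747) = -650732/1530591 - 255420/1747 = -392080382024/2673942477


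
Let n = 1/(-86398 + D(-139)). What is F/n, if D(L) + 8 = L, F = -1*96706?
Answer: 8369420770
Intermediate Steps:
F = -96706
D(L) = -8 + L
n = -1/86545 (n = 1/(-86398 + (-8 - 139)) = 1/(-86398 - 147) = 1/(-86545) = -1/86545 ≈ -1.1555e-5)
F/n = -96706/(-1/86545) = -96706*(-86545) = 8369420770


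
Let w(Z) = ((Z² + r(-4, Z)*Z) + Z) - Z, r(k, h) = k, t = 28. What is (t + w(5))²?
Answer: 1089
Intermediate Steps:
w(Z) = Z² - 4*Z (w(Z) = ((Z² - 4*Z) + Z) - Z = (Z² - 3*Z) - Z = Z² - 4*Z)
(t + w(5))² = (28 + 5*(-4 + 5))² = (28 + 5*1)² = (28 + 5)² = 33² = 1089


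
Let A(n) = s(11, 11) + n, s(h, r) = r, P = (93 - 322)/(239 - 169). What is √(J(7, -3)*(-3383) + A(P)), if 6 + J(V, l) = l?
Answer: √149228170/70 ≈ 174.51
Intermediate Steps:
P = -229/70 ≈ -3.2714
J(V, l) = -6 + l
A(n) = 11 + n
√(J(7, -3)*(-3383) + A(P)) = √((-6 - 3)*(-3383) + (11 - 229/70)) = √(-9*(-3383) + 541/70) = √(30447 + 541/70) = √(2131831/70) = √149228170/70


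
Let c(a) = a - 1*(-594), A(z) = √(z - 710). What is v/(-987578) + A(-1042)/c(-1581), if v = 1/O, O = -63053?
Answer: 1/62269755634 - 2*I*√438/987 ≈ 1.6059e-11 - 0.042408*I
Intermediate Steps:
A(z) = √(-710 + z)
c(a) = 594 + a (c(a) = a + 594 = 594 + a)
v = -1/63053 (v = 1/(-63053) = -1/63053 ≈ -1.5860e-5)
v/(-987578) + A(-1042)/c(-1581) = -1/63053/(-987578) + √(-710 - 1042)/(594 - 1581) = -1/63053*(-1/987578) + √(-1752)/(-987) = 1/62269755634 + (2*I*√438)*(-1/987) = 1/62269755634 - 2*I*√438/987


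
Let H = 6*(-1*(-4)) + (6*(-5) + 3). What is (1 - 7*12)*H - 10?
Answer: 239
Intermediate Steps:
H = -3 (H = 6*4 + (-30 + 3) = 24 - 27 = -3)
(1 - 7*12)*H - 10 = (1 - 7*12)*(-3) - 10 = (1 - 84)*(-3) - 10 = -83*(-3) - 10 = 249 - 10 = 239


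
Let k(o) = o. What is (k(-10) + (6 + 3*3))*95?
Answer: 475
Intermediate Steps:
(k(-10) + (6 + 3*3))*95 = (-10 + (6 + 3*3))*95 = (-10 + (6 + 9))*95 = (-10 + 15)*95 = 5*95 = 475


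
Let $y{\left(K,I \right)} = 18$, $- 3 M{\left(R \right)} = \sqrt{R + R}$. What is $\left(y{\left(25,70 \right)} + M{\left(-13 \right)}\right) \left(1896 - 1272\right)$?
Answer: $11232 - 208 i \sqrt{26} \approx 11232.0 - 1060.6 i$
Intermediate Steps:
$M{\left(R \right)} = - \frac{\sqrt{2} \sqrt{R}}{3}$ ($M{\left(R \right)} = - \frac{\sqrt{R + R}}{3} = - \frac{\sqrt{2 R}}{3} = - \frac{\sqrt{2} \sqrt{R}}{3}$)
$\left(y{\left(25,70 \right)} + M{\left(-13 \right)}\right) \left(1896 - 1272\right) = \left(18 - \frac{\sqrt{2} \sqrt{-13}}{3}\right) \left(1896 - 1272\right) = \left(18 - \frac{\sqrt{2} i \sqrt{13}}{3}\right) 624 = \left(18 - \frac{i \sqrt{26}}{3}\right) 624 = 11232 - 208 i \sqrt{26}$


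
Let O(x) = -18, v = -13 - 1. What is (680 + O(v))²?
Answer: 438244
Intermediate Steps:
v = -14
(680 + O(v))² = (680 - 18)² = 662² = 438244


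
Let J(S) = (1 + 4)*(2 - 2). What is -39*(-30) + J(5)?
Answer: 1170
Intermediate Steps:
J(S) = 0 (J(S) = 5*0 = 0)
-39*(-30) + J(5) = -39*(-30) + 0 = 1170 + 0 = 1170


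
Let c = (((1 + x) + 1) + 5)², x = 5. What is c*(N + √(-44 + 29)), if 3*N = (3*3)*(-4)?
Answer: -1728 + 144*I*√15 ≈ -1728.0 + 557.71*I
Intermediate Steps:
N = -12 (N = ((3*3)*(-4))/3 = (9*(-4))/3 = (⅓)*(-36) = -12)
c = 144 (c = (((1 + 5) + 1) + 5)² = ((6 + 1) + 5)² = (7 + 5)² = 12² = 144)
c*(N + √(-44 + 29)) = 144*(-12 + √(-44 + 29)) = 144*(-12 + √(-15)) = 144*(-12 + I*√15) = -1728 + 144*I*√15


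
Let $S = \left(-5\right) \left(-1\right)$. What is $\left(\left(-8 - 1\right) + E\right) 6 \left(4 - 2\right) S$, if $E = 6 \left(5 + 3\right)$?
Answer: $2340$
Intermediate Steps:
$E = 48$ ($E = 6 \cdot 8 = 48$)
$S = 5$
$\left(\left(-8 - 1\right) + E\right) 6 \left(4 - 2\right) S = \left(\left(-8 - 1\right) + 48\right) 6 \left(4 - 2\right) 5 = \left(-9 + 48\right) 6 \cdot 2 \cdot 5 = 39 \cdot 12 \cdot 5 = 468 \cdot 5 = 2340$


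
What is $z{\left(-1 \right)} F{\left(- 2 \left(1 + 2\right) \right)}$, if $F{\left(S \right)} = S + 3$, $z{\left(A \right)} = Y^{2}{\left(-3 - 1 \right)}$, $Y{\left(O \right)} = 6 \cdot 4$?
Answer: $-1728$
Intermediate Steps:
$Y{\left(O \right)} = 24$
$z{\left(A \right)} = 576$ ($z{\left(A \right)} = 24^{2} = 576$)
$F{\left(S \right)} = 3 + S$
$z{\left(-1 \right)} F{\left(- 2 \left(1 + 2\right) \right)} = 576 \left(3 - 2 \left(1 + 2\right)\right) = 576 \left(3 - 6\right) = 576 \left(-3\right) = -1728$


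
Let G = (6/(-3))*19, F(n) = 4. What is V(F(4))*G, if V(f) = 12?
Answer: -456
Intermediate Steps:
G = -38 (G = (6*(-⅓))*19 = -2*19 = -38)
V(F(4))*G = 12*(-38) = -456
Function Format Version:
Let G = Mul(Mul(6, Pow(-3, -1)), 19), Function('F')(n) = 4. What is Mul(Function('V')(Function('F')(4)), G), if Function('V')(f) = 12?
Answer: -456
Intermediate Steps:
G = -38 (G = Mul(Mul(6, Rational(-1, 3)), 19) = Mul(-2, 19) = -38)
Mul(Function('V')(Function('F')(4)), G) = Mul(12, -38) = -456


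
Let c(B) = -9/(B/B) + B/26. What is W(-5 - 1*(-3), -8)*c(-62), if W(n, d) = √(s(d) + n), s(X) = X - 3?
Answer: -148*I*√13/13 ≈ -41.048*I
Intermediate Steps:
s(X) = -3 + X
c(B) = -9 + B/26 (c(B) = -9/1 + B*(1/26) = -9*1 + B/26 = -9 + B/26)
W(n, d) = √(-3 + d + n) (W(n, d) = √((-3 + d) + n) = √(-3 + d + n))
W(-5 - 1*(-3), -8)*c(-62) = √(-3 - 8 + (-5 - 1*(-3)))*(-9 + (1/26)*(-62)) = √(-3 - 8 + (-5 + 3))*(-9 - 31/13) = √(-3 - 8 - 2)*(-148/13) = √(-13)*(-148/13) = (I*√13)*(-148/13) = -148*I*√13/13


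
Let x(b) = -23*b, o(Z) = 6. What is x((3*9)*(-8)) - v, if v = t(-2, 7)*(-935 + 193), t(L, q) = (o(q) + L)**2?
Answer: 16840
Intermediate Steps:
t(L, q) = (6 + L)**2
v = -11872 (v = (6 - 2)**2*(-935 + 193) = 4**2*(-742) = 16*(-742) = -11872)
x((3*9)*(-8)) - v = -23*3*9*(-8) - 1*(-11872) = -621*(-8) + 11872 = -23*(-216) + 11872 = 4968 + 11872 = 16840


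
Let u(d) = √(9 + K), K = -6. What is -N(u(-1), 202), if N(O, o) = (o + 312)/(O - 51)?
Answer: 4369/433 + 257*√3/1299 ≈ 10.433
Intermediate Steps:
u(d) = √3 (u(d) = √(9 - 6) = √3)
N(O, o) = (312 + o)/(-51 + O)
-N(u(-1), 202) = -(312 + 202)/(-51 + √3) = -514/(-51 + √3)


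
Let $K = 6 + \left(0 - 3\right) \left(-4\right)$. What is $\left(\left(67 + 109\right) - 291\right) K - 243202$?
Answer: $-245272$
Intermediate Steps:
$K = 18$ ($K = 6 - -12 = 6 + 12 = 18$)
$\left(\left(67 + 109\right) - 291\right) K - 243202 = \left(\left(67 + 109\right) - 291\right) 18 - 243202 = \left(176 - 291\right) 18 - 243202 = \left(-115\right) 18 - 243202 = -2070 - 243202 = -245272$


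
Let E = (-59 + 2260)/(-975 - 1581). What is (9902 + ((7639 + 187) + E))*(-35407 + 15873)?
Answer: -6233074759/18 ≈ -3.4628e+8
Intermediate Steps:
E = -31/36 (E = 2201/(-2556) = 2201*(-1/2556) = -31/36 ≈ -0.86111)
(9902 + ((7639 + 187) + E))*(-35407 + 15873) = (9902 + ((7639 + 187) - 31/36))*(-35407 + 15873) = (9902 + (7826 - 31/36))*(-19534) = (9902 + 281705/36)*(-19534) = (638177/36)*(-19534) = -6233074759/18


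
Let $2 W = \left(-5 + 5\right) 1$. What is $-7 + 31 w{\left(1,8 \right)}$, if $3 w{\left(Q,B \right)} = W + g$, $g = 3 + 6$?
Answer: $86$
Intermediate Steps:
$g = 9$
$W = 0$ ($W = \frac{\left(-5 + 5\right) 1}{2} = \frac{0 \cdot 1}{2} = \frac{1}{2} \cdot 0 = 0$)
$w{\left(Q,B \right)} = 3$ ($w{\left(Q,B \right)} = \frac{0 + 9}{3} = \frac{1}{3} \cdot 9 = 3$)
$-7 + 31 w{\left(1,8 \right)} = -7 + 31 \cdot 3 = -7 + 93 = 86$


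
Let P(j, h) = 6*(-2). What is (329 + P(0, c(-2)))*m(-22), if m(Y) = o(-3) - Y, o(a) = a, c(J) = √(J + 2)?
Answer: 6023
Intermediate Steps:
c(J) = √(2 + J)
P(j, h) = -12
m(Y) = -3 - Y
(329 + P(0, c(-2)))*m(-22) = (329 - 12)*(-3 - 1*(-22)) = 317*(-3 + 22) = 317*19 = 6023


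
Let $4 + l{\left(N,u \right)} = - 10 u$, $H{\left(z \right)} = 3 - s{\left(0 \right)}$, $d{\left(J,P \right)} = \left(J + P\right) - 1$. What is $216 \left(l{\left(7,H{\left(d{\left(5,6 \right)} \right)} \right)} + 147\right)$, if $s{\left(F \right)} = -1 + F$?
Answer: $22248$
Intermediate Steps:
$d{\left(J,P \right)} = -1 + J + P$
$H{\left(z \right)} = 4$ ($H{\left(z \right)} = 3 - \left(-1 + 0\right) = 3 - -1 = 3 + 1 = 4$)
$l{\left(N,u \right)} = -4 - 10 u$
$216 \left(l{\left(7,H{\left(d{\left(5,6 \right)} \right)} \right)} + 147\right) = 216 \left(\left(-4 - 40\right) + 147\right) = 216 \left(-44 + 147\right) = 216 \cdot 103 = 22248$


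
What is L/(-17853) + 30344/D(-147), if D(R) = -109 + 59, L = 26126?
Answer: -271518866/446325 ≈ -608.34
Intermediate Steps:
D(R) = -50
L/(-17853) + 30344/D(-147) = 26126/(-17853) + 30344/(-50) = 26126*(-1/17853) + 30344*(-1/50) = -26126/17853 - 15172/25 = -271518866/446325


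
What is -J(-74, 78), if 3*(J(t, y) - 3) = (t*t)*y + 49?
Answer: -427186/3 ≈ -1.4240e+5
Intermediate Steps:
J(t, y) = 58/3 + y*t**2/3 (J(t, y) = 3 + ((t*t)*y + 49)/3 = 3 + (t**2*y + 49)/3 = 3 + (y*t**2 + 49)/3 = 3 + (49 + y*t**2)/3 = 3 + (49/3 + y*t**2/3) = 58/3 + y*t**2/3)
-J(-74, 78) = -(58/3 + (1/3)*78*(-74)**2) = -(58/3 + (1/3)*78*5476) = -(58/3 + 142376) = -1*427186/3 = -427186/3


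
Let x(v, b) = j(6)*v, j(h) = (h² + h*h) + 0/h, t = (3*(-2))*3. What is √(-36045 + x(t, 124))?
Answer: 9*I*√461 ≈ 193.24*I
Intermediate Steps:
t = -18 (t = -6*3 = -18)
j(h) = 2*h² (j(h) = (h² + h²) + 0 = 2*h² + 0 = 2*h²)
x(v, b) = 72*v (x(v, b) = (2*6²)*v = (2*36)*v = 72*v)
√(-36045 + x(t, 124)) = √(-36045 + 72*(-18)) = √(-36045 - 1296) = √(-37341) = 9*I*√461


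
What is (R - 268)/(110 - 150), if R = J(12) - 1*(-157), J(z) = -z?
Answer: 123/40 ≈ 3.0750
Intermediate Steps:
R = 145 (R = -1*12 - 1*(-157) = -12 + 157 = 145)
(R - 268)/(110 - 150) = (145 - 268)/(110 - 150) = -123/(-40) = -123*(-1/40) = 123/40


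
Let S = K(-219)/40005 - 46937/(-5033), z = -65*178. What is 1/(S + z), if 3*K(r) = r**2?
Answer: -9587865/110838351514 ≈ -8.6503e-5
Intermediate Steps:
z = -11570
K(r) = r**2/3
S = 93246536/9587865 (S = ((1/3)*(-219)**2)/40005 - 46937/(-5033) = ((1/3)*47961)*(1/40005) - 46937*(-1/5033) = 15987*(1/40005) + 46937/5033 = 5329/13335 + 46937/5033 = 93246536/9587865 ≈ 9.7255)
1/(S + z) = 1/(93246536/9587865 - 11570) = 1/(-110838351514/9587865) = -9587865/110838351514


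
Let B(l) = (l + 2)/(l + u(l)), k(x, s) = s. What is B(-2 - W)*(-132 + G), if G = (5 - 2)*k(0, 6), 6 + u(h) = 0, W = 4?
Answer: -38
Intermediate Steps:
u(h) = -6 (u(h) = -6 + 0 = -6)
B(l) = (2 + l)/(-6 + l) (B(l) = (l + 2)/(l - 6) = (2 + l)/(-6 + l))
G = 18 (G = (5 - 2)*6 = 3*6 = 18)
B(-2 - W)*(-132 + G) = ((2 + (-2 - 1*4))/(-6 + (-2 - 1*4)))*(-132 + 18) = ((2 + (-2 - 4))/(-6 + (-2 - 4)))*(-114) = ((2 - 6)/(-6 - 6))*(-114) = (-4/(-12))*(-114) = -1/12*(-4)*(-114) = (⅓)*(-114) = -38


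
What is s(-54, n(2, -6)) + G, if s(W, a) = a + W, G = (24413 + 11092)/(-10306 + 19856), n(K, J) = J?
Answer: -107499/1910 ≈ -56.282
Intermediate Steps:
G = 7101/1910 (G = 35505/9550 = 35505*(1/9550) = 7101/1910 ≈ 3.7178)
s(W, a) = W + a
s(-54, n(2, -6)) + G = (-54 - 6) + 7101/1910 = -60 + 7101/1910 = -107499/1910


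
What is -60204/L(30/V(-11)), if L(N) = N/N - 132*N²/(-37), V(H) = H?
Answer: -24503028/11207 ≈ -2186.4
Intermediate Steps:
L(N) = 1 + 132*N²/37 (L(N) = 1 - 132*N²*(-1/37) = 1 + 132*N²/37)
-60204/L(30/V(-11)) = -60204/(1 + 132*(30/(-11))²/37) = -60204/(1 + 132*(30*(-1/11))²/37) = -60204/(1 + 132*(-30/11)²/37) = -60204/(1 + (132/37)*(900/121)) = -60204/(1 + 10800/407) = -60204/11207/407 = -60204*407/11207 = -24503028/11207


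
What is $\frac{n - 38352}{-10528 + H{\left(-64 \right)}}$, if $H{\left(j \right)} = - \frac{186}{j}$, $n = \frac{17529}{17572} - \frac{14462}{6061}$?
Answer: $\frac{32678281191832}{8967707584319} \approx 3.644$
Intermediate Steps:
$n = - \frac{147882995}{106503892}$ ($n = 17529 \cdot \frac{1}{17572} - \frac{14462}{6061} = \frac{17529}{17572} - \frac{14462}{6061} = - \frac{147882995}{106503892} \approx -1.3885$)
$\frac{n - 38352}{-10528 + H{\left(-64 \right)}} = \frac{- \frac{147882995}{106503892} - 38352}{-10528 - \frac{186}{-64}} = - \frac{4084785148979}{106503892 \left(-10528 - - \frac{93}{32}\right)} = - \frac{4084785148979}{106503892 \left(-10528 + \frac{93}{32}\right)} = - \frac{4084785148979}{106503892 \left(- \frac{336803}{32}\right)} = \left(- \frac{4084785148979}{106503892}\right) \left(- \frac{32}{336803}\right) = \frac{32678281191832}{8967707584319}$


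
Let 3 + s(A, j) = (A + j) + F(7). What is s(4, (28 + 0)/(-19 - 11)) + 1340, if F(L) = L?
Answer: 20206/15 ≈ 1347.1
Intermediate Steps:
s(A, j) = 4 + A + j (s(A, j) = -3 + ((A + j) + 7) = -3 + (7 + A + j) = 4 + A + j)
s(4, (28 + 0)/(-19 - 11)) + 1340 = (4 + 4 + (28 + 0)/(-19 - 11)) + 1340 = (4 + 4 + 28/(-30)) + 1340 = (4 + 4 + 28*(-1/30)) + 1340 = (4 + 4 - 14/15) + 1340 = 106/15 + 1340 = 20206/15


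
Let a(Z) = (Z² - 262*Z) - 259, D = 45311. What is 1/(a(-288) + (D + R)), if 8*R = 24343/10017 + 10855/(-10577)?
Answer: 15135687/3079388447620 ≈ 4.9152e-6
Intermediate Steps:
R = 2656096/15135687 (R = (24343/10017 + 10855/(-10577))/8 = (24343*(1/10017) + 10855*(-1/10577))/8 = (24343/10017 - 10855/10577)/8 = (⅛)*(21248768/15135687) = 2656096/15135687 ≈ 0.17549)
a(Z) = -259 + Z² - 262*Z
1/(a(-288) + (D + R)) = 1/((-259 + (-288)² - 262*(-288)) + (45311 + 2656096/15135687)) = 1/((-259 + 82944 + 75456) + 685815769753/15135687) = 1/(158141 + 685815769753/15135687) = 1/(3079388447620/15135687) = 15135687/3079388447620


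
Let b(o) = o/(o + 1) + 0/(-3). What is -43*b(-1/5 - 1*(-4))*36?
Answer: -2451/2 ≈ -1225.5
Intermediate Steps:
b(o) = o/(1 + o) (b(o) = o/(1 + o) + 0*(-1/3) = o/(1 + o) + 0 = o/(1 + o))
-43*b(-1/5 - 1*(-4))*36 = -43*(-1/5 - 1*(-4))/(1 + (-1/5 - 1*(-4)))*36 = -43*(-1*1/5 + 4)/(1 + (-1*1/5 + 4))*36 = -43*(-1/5 + 4)/(1 + (-1/5 + 4))*36 = -817/(5*(1 + 19/5))*36 = -817/(5*24/5)*36 = -817*5/(5*24)*36 = -43*19/24*36 = -817/24*36 = -2451/2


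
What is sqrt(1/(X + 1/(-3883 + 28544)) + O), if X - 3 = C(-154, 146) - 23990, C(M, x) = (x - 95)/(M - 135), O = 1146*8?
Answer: sqrt(927154415005922151835055)/10056311885 ≈ 95.750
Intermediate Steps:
O = 9168
C(M, x) = (-95 + x)/(-135 + M)
X = -407782/17 (X = 3 + ((-95 + 146)/(-135 - 154) - 23990) = 3 + (51/(-289) - 23990) = 3 + (-1/289*51 - 23990) = 3 + (-3/17 - 23990) = 3 - 407833/17 = -407782/17 ≈ -23987.)
sqrt(1/(X + 1/(-3883 + 28544)) + O) = sqrt(1/(-407782/17 + 1/(-3883 + 28544)) + 9168) = sqrt(1/(-407782/17 + 1/24661) + 9168) = sqrt(1/(-10056311885/419237) + 9168) = sqrt(-419237/10056311885 + 9168) = sqrt(92196266942443/10056311885) = sqrt(927154415005922151835055)/10056311885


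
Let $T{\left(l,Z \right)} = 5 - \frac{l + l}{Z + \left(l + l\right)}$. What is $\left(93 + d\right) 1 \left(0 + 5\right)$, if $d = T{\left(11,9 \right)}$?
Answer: $\frac{15080}{31} \approx 486.45$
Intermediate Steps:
$T{\left(l,Z \right)} = 5 - \frac{2 l}{Z + 2 l}$
$d = \frac{133}{31}$ ($d = \frac{5 \cdot 9 + 8 \cdot 11}{9 + 2 \cdot 11} = \frac{45 + 88}{9 + 22} = \frac{1}{31} \cdot 133 = \frac{133}{31} \approx 4.2903$)
$\left(93 + d\right) 1 \left(0 + 5\right) = \left(93 + \frac{133}{31}\right) 1 \left(0 + 5\right) = \frac{3016 \cdot 1 \cdot 5}{31} = \frac{3016}{31} \cdot 5 = \frac{15080}{31}$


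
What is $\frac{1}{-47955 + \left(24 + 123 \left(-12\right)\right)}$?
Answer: $- \frac{1}{49407} \approx -2.024 \cdot 10^{-5}$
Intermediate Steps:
$\frac{1}{-47955 + \left(24 + 123 \left(-12\right)\right)} = \frac{1}{-47955 + \left(24 - 1476\right)} = \frac{1}{-47955 - 1452} = \frac{1}{-49407} = - \frac{1}{49407}$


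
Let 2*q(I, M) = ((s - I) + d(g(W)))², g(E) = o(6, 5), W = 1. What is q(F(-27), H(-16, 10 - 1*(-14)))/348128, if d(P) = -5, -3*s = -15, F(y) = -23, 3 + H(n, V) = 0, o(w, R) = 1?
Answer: 23/30272 ≈ 0.00075978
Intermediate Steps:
H(n, V) = -3 (H(n, V) = -3 + 0 = -3)
g(E) = 1
s = 5 (s = -⅓*(-15) = 5)
q(I, M) = I²/2 (q(I, M) = ((5 - I) - 5)²/2 = (-I)²/2 = I²/2)
q(F(-27), H(-16, 10 - 1*(-14)))/348128 = ((½)*(-23)²)/348128 = ((½)*529)*(1/348128) = (529/2)*(1/348128) = 23/30272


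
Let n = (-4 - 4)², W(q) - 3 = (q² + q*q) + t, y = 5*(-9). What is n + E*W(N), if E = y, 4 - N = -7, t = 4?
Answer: -11141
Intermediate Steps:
N = 11 (N = 4 - 1*(-7) = 4 + 7 = 11)
y = -45
W(q) = 7 + 2*q² (W(q) = 3 + ((q² + q*q) + 4) = 3 + ((q² + q²) + 4) = 3 + (2*q² + 4) = 3 + (4 + 2*q²) = 7 + 2*q²)
n = 64 (n = (-8)² = 64)
E = -45
n + E*W(N) = 64 - 45*(7 + 2*11²) = 64 - 45*(7 + 2*121) = 64 - 45*(7 + 242) = 64 - 45*249 = 64 - 11205 = -11141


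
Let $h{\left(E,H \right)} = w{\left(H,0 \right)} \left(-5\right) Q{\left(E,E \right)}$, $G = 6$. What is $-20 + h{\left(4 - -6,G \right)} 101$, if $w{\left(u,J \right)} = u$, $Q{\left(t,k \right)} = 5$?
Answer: $-15170$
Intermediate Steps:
$h{\left(E,H \right)} = - 25 H$ ($h{\left(E,H \right)} = H \left(-5\right) 5 = - 5 H 5 = - 25 H$)
$-20 + h{\left(4 - -6,G \right)} 101 = -20 + \left(-25\right) 6 \cdot 101 = -20 - 15150 = -15170$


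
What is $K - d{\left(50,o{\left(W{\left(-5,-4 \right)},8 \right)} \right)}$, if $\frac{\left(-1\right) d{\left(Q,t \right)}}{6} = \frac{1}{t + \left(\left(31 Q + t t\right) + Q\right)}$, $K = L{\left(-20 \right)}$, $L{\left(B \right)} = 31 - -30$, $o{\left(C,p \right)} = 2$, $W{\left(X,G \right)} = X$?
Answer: $\frac{48986}{803} \approx 61.004$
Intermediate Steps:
$L{\left(B \right)} = 61$ ($L{\left(B \right)} = 31 + 30 = 61$)
$K = 61$
$d{\left(Q,t \right)} = - \frac{6}{t + t^{2} + 32 Q}$ ($d{\left(Q,t \right)} = - \frac{6}{t + \left(\left(31 Q + t t\right) + Q\right)} = - \frac{6}{t + \left(\left(31 Q + t^{2}\right) + Q\right)} = - \frac{6}{t + \left(\left(t^{2} + 31 Q\right) + Q\right)} = - \frac{6}{t + \left(t^{2} + 32 Q\right)} = - \frac{6}{t + t^{2} + 32 Q}$)
$K - d{\left(50,o{\left(W{\left(-5,-4 \right)},8 \right)} \right)} = 61 - - \frac{6}{2 + 2^{2} + 32 \cdot 50} = 61 - - \frac{6}{2 + 4 + 1600} = 61 - - \frac{6}{1606} = 61 - \left(-6\right) \frac{1}{1606} = 61 - - \frac{3}{803} = 61 + \frac{3}{803} = \frac{48986}{803}$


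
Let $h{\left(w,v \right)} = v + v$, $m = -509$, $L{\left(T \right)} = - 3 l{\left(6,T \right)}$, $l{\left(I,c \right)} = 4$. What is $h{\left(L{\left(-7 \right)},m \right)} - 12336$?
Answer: $-13354$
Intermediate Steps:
$L{\left(T \right)} = -12$ ($L{\left(T \right)} = \left(-3\right) 4 = -12$)
$h{\left(w,v \right)} = 2 v$
$h{\left(L{\left(-7 \right)},m \right)} - 12336 = 2 \left(-509\right) - 12336 = -1018 - 12336 = -13354$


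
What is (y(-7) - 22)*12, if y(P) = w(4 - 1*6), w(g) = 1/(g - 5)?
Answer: -1860/7 ≈ -265.71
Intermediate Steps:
w(g) = 1/(-5 + g)
y(P) = -⅐ (y(P) = 1/(-5 + (4 - 1*6)) = 1/(-5 + (4 - 6)) = 1/(-5 - 2) = 1/(-7) = -⅐)
(y(-7) - 22)*12 = (-⅐ - 22)*12 = -155/7*12 = -1860/7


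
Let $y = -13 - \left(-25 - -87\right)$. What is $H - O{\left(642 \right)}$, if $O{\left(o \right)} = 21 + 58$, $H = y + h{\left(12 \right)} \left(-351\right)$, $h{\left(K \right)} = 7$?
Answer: $-2611$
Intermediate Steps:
$y = -75$ ($y = -13 - \left(-25 + 87\right) = -13 - 62 = -75$)
$H = -2532$ ($H = -75 + 7 \left(-351\right) = -75 - 2457 = -2532$)
$O{\left(o \right)} = 79$
$H - O{\left(642 \right)} = -2532 - 79 = -2611$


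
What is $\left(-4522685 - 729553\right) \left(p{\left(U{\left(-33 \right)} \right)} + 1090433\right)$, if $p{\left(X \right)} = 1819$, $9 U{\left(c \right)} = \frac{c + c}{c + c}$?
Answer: $-5736767459976$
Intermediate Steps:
$U{\left(c \right)} = \frac{1}{9}$ ($U{\left(c \right)} = \frac{\left(c + c\right) \frac{1}{c + c}}{9} = \frac{2 c \frac{1}{2 c}}{9} = \frac{1}{9} \cdot 1 = \frac{1}{9}$)
$\left(-4522685 - 729553\right) \left(p{\left(U{\left(-33 \right)} \right)} + 1090433\right) = \left(-4522685 - 729553\right) \left(1819 + 1090433\right) = \left(-5252238\right) 1092252 = -5736767459976$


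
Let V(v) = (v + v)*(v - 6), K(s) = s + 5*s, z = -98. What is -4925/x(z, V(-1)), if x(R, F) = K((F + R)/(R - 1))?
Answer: -54175/56 ≈ -967.41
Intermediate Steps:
K(s) = 6*s
V(v) = 2*v*(-6 + v) (V(v) = (2*v)*(-6 + v) = 2*v*(-6 + v))
x(R, F) = 6*(F + R)/(-1 + R) (x(R, F) = 6*((F + R)/(R - 1)) = 6*((F + R)/(-1 + R)) = 6*(F + R)/(-1 + R))
-4925/x(z, V(-1)) = -4925*(-1 - 98)/(6*(2*(-1)*(-6 - 1) - 98)) = -4925*(-33/(2*(2*(-1)*(-7) - 98))) = -4925*(-33/(2*(14 - 98))) = -4925/(6*(-1/99)*(-84)) = -4925/56/11 = -4925*11/56 = -54175/56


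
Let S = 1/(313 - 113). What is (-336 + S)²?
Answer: 4515705601/40000 ≈ 1.1289e+5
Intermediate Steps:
S = 1/200 ≈ 0.0050000
(-336 + S)² = (-336 + 1/200)² = (-67199/200)² = 4515705601/40000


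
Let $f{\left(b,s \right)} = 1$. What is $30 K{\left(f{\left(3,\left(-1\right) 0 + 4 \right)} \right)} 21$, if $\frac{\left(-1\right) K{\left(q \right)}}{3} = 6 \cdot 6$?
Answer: $-68040$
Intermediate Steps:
$K{\left(q \right)} = -108$ ($K{\left(q \right)} = - 3 \cdot 6 \cdot 6 = \left(-3\right) 36 = -108$)
$30 K{\left(f{\left(3,\left(-1\right) 0 + 4 \right)} \right)} 21 = 30 \left(-108\right) 21 = \left(-3240\right) 21 = -68040$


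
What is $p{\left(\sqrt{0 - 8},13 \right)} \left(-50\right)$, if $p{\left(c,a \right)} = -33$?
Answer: $1650$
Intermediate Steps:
$p{\left(\sqrt{0 - 8},13 \right)} \left(-50\right) = \left(-33\right) \left(-50\right) = 1650$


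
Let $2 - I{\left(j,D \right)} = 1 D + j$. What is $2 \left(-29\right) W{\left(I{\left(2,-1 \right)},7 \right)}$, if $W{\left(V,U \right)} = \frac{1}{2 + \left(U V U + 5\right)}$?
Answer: $- \frac{29}{28} \approx -1.0357$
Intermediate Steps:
$I{\left(j,D \right)} = 2 - D - j$ ($I{\left(j,D \right)} = 2 - \left(1 D + j\right) = 2 - \left(D + j\right) = 2 - D - j$)
$W{\left(V,U \right)} = \frac{1}{7 + V U^{2}}$ ($W{\left(V,U \right)} = \frac{1}{2 + \left(V U^{2} + 5\right)} = \frac{1}{2 + \left(5 + V U^{2}\right)} = \frac{1}{7 + V U^{2}}$)
$2 \left(-29\right) W{\left(I{\left(2,-1 \right)},7 \right)} = \frac{2 \left(-29\right)}{7 + \left(2 - -1 - 2\right) 7^{2}} = - \frac{58}{7 + \left(2 + 1 - 2\right) 49} = - \frac{58}{7 + 1 \cdot 49} = - \frac{58}{7 + 49} = - \frac{58}{56} = \left(-58\right) \frac{1}{56} = - \frac{29}{28}$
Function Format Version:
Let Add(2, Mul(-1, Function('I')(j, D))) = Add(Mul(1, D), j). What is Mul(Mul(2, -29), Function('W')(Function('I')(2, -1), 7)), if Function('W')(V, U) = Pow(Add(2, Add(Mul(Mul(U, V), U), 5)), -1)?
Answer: Rational(-29, 28) ≈ -1.0357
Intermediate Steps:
Function('I')(j, D) = Add(2, Mul(-1, D), Mul(-1, j)) (Function('I')(j, D) = Add(2, Mul(-1, Add(Mul(1, D), j))) = Add(2, Mul(-1, Add(D, j))) = Add(2, Add(Mul(-1, D), Mul(-1, j))) = Add(2, Mul(-1, D), Mul(-1, j)))
Function('W')(V, U) = Pow(Add(7, Mul(V, Pow(U, 2))), -1) (Function('W')(V, U) = Pow(Add(2, Add(Mul(V, Pow(U, 2)), 5)), -1) = Pow(Add(2, Add(5, Mul(V, Pow(U, 2)))), -1) = Pow(Add(7, Mul(V, Pow(U, 2))), -1))
Mul(Mul(2, -29), Function('W')(Function('I')(2, -1), 7)) = Mul(Mul(2, -29), Pow(Add(7, Mul(Add(2, Mul(-1, -1), Mul(-1, 2)), Pow(7, 2))), -1)) = Mul(-58, Pow(Add(7, Mul(Add(2, 1, -2), 49)), -1)) = Mul(-58, Pow(Add(7, Mul(1, 49)), -1)) = Mul(-58, Pow(Add(7, 49), -1)) = Mul(-58, Pow(56, -1)) = Mul(-58, Rational(1, 56)) = Rational(-29, 28)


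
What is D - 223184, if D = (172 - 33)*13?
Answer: -221377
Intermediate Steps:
D = 1807 (D = 139*13 = 1807)
D - 223184 = 1807 - 223184 = -221377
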